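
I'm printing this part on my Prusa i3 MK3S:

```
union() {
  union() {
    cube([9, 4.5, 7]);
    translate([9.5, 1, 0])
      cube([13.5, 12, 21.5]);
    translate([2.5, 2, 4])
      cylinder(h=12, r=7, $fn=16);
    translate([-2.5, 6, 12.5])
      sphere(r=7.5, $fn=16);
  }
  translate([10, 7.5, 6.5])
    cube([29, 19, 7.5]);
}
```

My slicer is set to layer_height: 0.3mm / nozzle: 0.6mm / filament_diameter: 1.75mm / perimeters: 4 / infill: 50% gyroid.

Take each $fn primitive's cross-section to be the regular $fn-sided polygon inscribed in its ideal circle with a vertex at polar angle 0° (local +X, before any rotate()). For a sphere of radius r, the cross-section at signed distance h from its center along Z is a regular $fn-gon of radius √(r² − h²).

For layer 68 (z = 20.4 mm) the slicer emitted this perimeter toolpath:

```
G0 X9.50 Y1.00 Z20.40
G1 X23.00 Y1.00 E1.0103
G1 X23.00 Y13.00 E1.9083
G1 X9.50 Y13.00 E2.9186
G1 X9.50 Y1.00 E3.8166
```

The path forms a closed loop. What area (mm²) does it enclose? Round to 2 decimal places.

Apply the shoelace formula to the sequence of (X, Y) vertices; enclosed area = 162.00 mm².

162.00 mm²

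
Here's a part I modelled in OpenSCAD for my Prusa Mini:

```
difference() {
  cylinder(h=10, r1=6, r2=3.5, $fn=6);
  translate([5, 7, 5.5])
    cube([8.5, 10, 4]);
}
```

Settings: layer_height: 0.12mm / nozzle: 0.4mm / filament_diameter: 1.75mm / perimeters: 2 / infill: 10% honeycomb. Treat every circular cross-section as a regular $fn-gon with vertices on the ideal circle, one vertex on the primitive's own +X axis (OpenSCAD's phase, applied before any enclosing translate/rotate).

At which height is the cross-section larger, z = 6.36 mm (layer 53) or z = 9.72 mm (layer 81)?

layer 53 (z = 6.36 mm)

Layer 53 (z = 6.36): the cone (r1=6→r2=3.5) has section circumradius 4.410 here — a regular 6-gon (area = (6/2)·4.410²·sin(360°/6) = 50.53 mm²); the cube at (5, 7) is present — its section is the full 8.5×10 rectangle (area 85.00 mm²); After the difference (first − rest): starting from the cone (50.53 mm²), the 8.5×10 cube at (5, 7) misses the remaining region (no effect) — area = 50.53 mm². So its area = 50.53 mm². Layer 81 (z = 9.72): the cone: at t=0.972 of its height the radius interpolates to r₁+(r₂−r₁)t = 3.570, giving a regular 6-gon of that circumradius (area = (6/2)·3.570²·sin(360°/6) = 33.11 mm²); the cube at (5, 7) is not intersected at this z (z outside [5.5, 9.5]); Taking the first minus the rest: none of the subtracted shapes is present at this height, so the cone is unchanged — area = 33.11 mm². So its area = 33.11 mm². Layer 53 is larger (50.53 vs 33.11 mm²).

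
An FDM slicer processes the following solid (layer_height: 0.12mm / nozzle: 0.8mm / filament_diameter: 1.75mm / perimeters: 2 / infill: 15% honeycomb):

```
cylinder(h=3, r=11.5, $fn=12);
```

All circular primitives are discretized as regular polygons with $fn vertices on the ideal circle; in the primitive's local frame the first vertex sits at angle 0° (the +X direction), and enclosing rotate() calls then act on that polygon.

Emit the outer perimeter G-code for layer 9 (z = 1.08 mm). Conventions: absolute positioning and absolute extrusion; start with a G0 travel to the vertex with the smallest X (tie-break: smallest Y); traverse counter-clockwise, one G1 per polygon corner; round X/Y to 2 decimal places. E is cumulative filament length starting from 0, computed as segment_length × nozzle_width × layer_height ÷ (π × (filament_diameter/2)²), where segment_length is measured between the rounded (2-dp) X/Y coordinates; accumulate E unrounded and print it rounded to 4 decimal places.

G0 X-11.50 Y0.00 Z1.08
G1 X-9.96 Y-5.75 E0.2376
G1 X-5.75 Y-9.96 E0.4752
G1 X0.00 Y-11.50 E0.7128
G1 X5.75 Y-9.96 E0.9504
G1 X9.96 Y-5.75 E1.1880
G1 X11.50 Y0.00 E1.4256
G1 X9.96 Y5.75 E1.6632
G1 X5.75 Y9.96 E1.9008
G1 X0.00 Y11.50 E2.1384
G1 X-5.75 Y9.96 E2.3760
G1 X-9.96 Y5.75 E2.6136
G1 X-11.50 Y0.00 E2.8512

At z = 1.08 mm: the r=11.5 cylinder gives a regular 12-gon of circumradius 11.5 (constant along its height). The outline is a single polygon with 12 vertices. Extrusion per mm of travel: 0.8 × 0.12 / (π × 0.875²) = 0.039912. Accumulating E over each segment gives final E = 2.8512.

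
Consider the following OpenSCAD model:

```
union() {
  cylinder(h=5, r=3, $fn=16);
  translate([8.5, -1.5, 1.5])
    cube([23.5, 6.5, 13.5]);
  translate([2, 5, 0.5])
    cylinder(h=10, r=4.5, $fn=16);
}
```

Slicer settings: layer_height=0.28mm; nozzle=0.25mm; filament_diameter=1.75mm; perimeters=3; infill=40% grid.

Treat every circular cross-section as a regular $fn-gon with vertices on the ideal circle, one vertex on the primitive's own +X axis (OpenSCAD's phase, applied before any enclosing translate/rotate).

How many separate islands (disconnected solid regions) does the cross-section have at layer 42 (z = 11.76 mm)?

1

At z = 11.76 mm: the cylinder is absent (z outside [0, 5]); the 23.5×6.5 cube at (8.5, -1.5) contributes its full rectangle; the cylinder at (2, 5) is absent (z outside [0.5, 10.5]); Combining (union): only the 23.5×6.5 cube at (8.5, -1.5) is present, so the union is just that shape — 1 connected region. Overall, the cross-section is a single solid region. Island count = 1.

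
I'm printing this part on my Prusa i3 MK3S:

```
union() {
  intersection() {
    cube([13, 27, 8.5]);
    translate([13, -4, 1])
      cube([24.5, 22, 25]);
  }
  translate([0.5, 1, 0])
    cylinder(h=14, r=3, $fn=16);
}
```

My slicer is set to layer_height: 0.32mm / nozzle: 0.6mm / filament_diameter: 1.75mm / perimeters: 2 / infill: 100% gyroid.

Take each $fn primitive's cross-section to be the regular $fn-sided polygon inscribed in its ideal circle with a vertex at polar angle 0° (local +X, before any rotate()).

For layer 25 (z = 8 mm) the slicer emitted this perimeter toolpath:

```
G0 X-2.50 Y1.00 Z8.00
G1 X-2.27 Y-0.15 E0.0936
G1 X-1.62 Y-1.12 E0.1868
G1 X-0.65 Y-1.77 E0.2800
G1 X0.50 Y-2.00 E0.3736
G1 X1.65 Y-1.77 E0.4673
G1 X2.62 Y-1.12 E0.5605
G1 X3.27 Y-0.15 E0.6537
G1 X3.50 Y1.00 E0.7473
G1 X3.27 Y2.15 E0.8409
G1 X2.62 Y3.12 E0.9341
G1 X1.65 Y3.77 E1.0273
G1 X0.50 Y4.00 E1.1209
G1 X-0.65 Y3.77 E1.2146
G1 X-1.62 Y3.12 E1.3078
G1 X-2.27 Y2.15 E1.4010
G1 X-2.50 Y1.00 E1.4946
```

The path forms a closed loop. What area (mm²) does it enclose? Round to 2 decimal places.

27.54 mm²

Apply the shoelace formula to the sequence of (X, Y) vertices; enclosed area = 27.54 mm².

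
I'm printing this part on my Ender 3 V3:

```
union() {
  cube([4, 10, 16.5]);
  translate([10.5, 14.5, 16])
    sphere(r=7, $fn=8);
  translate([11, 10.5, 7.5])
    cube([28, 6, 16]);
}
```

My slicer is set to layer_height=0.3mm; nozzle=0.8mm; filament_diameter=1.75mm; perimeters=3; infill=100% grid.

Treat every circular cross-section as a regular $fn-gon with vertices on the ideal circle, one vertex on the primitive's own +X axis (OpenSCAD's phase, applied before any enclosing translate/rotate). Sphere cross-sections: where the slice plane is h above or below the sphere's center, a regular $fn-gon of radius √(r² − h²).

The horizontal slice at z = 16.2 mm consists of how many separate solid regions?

At z = 16.2 mm: the cube (footprint 4×10) is included at this height; the r=7 sphere at (10.5, 14.5) contributes a regular 8-gon of circumradius √(7²−0.2²) = 6.997; the cube at (11, 10.5) (footprint 28×6) is included at this height; Combining (union): the regions partially overlap (shared area 34.84 mm²), so overlapping operands fuse into one piece — 2 connected regions. The result has 2 disconnected regions.

2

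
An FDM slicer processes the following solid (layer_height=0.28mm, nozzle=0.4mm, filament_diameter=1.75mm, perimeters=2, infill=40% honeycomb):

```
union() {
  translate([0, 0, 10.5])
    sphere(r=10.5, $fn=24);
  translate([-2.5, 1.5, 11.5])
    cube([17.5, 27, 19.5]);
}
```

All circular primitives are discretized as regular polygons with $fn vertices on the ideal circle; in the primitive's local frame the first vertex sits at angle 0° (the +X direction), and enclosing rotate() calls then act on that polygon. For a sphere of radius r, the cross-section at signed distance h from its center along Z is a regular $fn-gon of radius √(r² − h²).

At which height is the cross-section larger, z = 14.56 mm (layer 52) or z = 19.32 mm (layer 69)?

Layer 52 (z = 14.56): the sphere: section is a regular 24-gon, circumradius = √(r²−h²) = √(10.5²−4.06²) = 9.683 (area = (24/2)·9.683²·sin(360°/24) = 291.22 mm²); the cube at (-2.5, 1.5) (footprint 17.5×27) is included at this height (area 472.50 mm²); Taking the union: the regions partially overlap — summed areas 763.72 mm² minus the doubly-counted overlap 78.48 mm² gives 685.25 mm² — area = 685.25 mm². So its area = 685.25 mm². Layer 69 (z = 19.32): the sphere: section is a regular 24-gon, circumradius = √(r²−h²) = √(10.5²−8.82²) = 5.697 (area = (24/2)·5.697²·sin(360°/24) = 100.81 mm²); the cube at (-2.5, 1.5) (footprint 17.5×27) is included at this height (area 472.50 mm²); Merging all regions: the regions partially overlap — summed areas 573.31 mm² minus the doubly-counted overlap 26.74 mm² gives 546.57 mm² — area = 546.57 mm². So its area = 546.57 mm². Layer 52 is larger (685.25 vs 546.57 mm²).

layer 52 (z = 14.56 mm)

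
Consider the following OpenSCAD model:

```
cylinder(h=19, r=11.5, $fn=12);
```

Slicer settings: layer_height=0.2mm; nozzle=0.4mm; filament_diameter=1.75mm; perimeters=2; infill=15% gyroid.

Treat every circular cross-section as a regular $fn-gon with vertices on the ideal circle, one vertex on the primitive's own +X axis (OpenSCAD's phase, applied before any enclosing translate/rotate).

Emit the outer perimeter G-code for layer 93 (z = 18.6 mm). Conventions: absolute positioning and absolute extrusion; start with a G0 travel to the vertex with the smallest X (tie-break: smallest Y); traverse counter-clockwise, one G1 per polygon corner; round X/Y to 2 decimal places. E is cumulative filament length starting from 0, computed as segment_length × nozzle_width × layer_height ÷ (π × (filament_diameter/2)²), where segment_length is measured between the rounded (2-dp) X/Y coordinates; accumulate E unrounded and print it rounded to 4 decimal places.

G0 X-11.50 Y0.00 Z18.60
G1 X-9.96 Y-5.75 E0.1980
G1 X-5.75 Y-9.96 E0.3960
G1 X0.00 Y-11.50 E0.5940
G1 X5.75 Y-9.96 E0.7920
G1 X9.96 Y-5.75 E0.9900
G1 X11.50 Y0.00 E1.1880
G1 X9.96 Y5.75 E1.3860
G1 X5.75 Y9.96 E1.5840
G1 X0.00 Y11.50 E1.7820
G1 X-5.75 Y9.96 E1.9800
G1 X-9.96 Y5.75 E2.1780
G1 X-11.50 Y0.00 E2.3760

At z = 18.6 mm: the r=11.5 cylinder contributes a regular 12-gon of circumradius 11.5. The outline is a single polygon with 12 vertices. Extrusion per mm of travel: 0.4 × 0.2 / (π × 0.875²) = 0.033260. Accumulating E over each segment gives final E = 2.3760.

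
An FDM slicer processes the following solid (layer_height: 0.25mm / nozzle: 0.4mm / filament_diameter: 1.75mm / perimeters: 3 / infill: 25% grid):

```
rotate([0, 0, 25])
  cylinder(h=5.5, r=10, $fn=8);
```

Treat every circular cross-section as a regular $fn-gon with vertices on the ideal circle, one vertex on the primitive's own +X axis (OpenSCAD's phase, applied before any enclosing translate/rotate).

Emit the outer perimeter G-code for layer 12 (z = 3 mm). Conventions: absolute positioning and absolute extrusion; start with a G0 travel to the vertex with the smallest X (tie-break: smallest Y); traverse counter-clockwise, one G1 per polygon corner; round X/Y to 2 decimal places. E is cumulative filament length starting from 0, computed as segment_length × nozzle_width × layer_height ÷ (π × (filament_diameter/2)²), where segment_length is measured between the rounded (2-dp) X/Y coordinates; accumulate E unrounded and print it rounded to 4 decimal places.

G0 X-9.40 Y3.42 Z3.00
G1 X-9.06 Y-4.23 E0.3184
G1 X-3.42 Y-9.40 E0.6365
G1 X4.23 Y-9.06 E0.9548
G1 X9.40 Y-3.42 E1.2729
G1 X9.06 Y4.23 E1.5913
G1 X3.42 Y9.40 E1.9094
G1 X-4.23 Y9.06 E2.2277
G1 X-9.40 Y3.42 E2.5458

At z = 3 mm: the r=10 cylinder gives a regular 8-gon of circumradius 10 (constant along its height); (whole slice rotated 25° about Z — lengths, areas and connectivity unchanged). The outline is a single polygon with 8 vertices. Extrusion per mm of travel: 0.4 × 0.25 / (π × 0.875²) = 0.041575. Accumulating E over each segment gives final E = 2.5458.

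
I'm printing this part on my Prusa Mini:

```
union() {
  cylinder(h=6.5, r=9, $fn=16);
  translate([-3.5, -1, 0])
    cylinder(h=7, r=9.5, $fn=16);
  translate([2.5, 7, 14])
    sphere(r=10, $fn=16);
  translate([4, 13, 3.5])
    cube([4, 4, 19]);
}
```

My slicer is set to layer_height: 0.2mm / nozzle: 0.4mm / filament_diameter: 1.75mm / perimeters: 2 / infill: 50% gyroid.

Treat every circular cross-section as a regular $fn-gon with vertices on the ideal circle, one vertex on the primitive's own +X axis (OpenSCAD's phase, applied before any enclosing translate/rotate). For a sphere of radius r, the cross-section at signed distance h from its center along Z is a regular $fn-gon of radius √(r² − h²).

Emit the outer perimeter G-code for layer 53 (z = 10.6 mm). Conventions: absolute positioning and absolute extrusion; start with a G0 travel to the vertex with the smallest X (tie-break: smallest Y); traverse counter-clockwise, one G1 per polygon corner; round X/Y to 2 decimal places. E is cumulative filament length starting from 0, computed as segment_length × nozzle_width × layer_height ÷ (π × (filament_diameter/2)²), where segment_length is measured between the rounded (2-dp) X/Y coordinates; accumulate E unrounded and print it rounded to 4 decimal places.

At z = 10.6 mm: the cylinder is not intersected at this z (z outside [0, 6.5]); the cylinder at (-3.5, -1) is not intersected at this z (z outside [0, 7]); the r=10 sphere at (2.5, 7) contributes a regular 16-gon of circumradius √(10²−3.4²) = 9.404; the cube at (4, 13) (footprint 4×4) is included at this height; Merging all regions: the regions partially overlap (shared area 9.98 mm²), so overlapping operands fuse into one piece — 1 connected region. The outline is a single polygon with 19 vertices. Extrusion per mm of travel: 0.4 × 0.2 / (π × 0.875²) = 0.033260. Accumulating E over each segment gives final E = 2.0539.

G0 X-6.90 Y7.00 Z10.60
G1 X-6.19 Y3.40 E0.1220
G1 X-4.15 Y0.35 E0.2441
G1 X-1.10 Y-1.69 E0.3661
G1 X2.50 Y-2.40 E0.4882
G1 X6.10 Y-1.69 E0.6102
G1 X9.15 Y0.35 E0.7323
G1 X11.19 Y3.40 E0.8543
G1 X11.90 Y7.00 E0.9763
G1 X11.19 Y10.60 E1.0984
G1 X9.15 Y13.65 E1.2204
G1 X8.00 Y14.42 E1.2665
G1 X8.00 Y17.00 E1.3523
G1 X4.00 Y17.00 E1.4853
G1 X4.00 Y16.11 E1.5149
G1 X2.50 Y16.40 E1.5657
G1 X-1.10 Y15.69 E1.6878
G1 X-4.15 Y13.65 E1.8098
G1 X-6.19 Y10.60 E1.9319
G1 X-6.90 Y7.00 E2.0539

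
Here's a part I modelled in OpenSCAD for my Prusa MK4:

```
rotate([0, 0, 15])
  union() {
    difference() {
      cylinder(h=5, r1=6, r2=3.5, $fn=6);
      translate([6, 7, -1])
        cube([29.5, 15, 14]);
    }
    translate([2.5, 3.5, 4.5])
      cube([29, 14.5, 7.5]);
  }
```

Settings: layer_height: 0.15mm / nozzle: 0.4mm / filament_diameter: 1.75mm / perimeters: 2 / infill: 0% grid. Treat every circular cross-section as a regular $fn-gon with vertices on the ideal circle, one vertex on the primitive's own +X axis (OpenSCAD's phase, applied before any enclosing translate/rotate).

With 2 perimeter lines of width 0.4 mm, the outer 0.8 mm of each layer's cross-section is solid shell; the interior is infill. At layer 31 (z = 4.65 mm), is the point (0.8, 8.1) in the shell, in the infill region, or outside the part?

shell

At z = 4.65 mm: the cone (r1=6→r2=3.5) has section circumradius 3.675 here — a regular 6-gon; the 29.5×15 cube at (6, 7) contributes its full rectangle; After the difference (first − rest): starting from the cone, the 29.5×15 cube at (6, 7) misses the remaining region (no effect) — 1 connected region; the cube at (2.5, 3.5) (footprint 29×14.5) is included at this height; Combining (union): the 2 present regions are separate (no shared area or edge), so areas and boundary lengths simply add and each stays a separate island — 2 connected regions; (whole slice rotated 15° about Z — lengths, areas and connectivity unchanged). Overall, the cross-section has 2 separate islands. Undo the 15° rotation: the query point maps to (2.869, 7.617) in the un-rotated model frame. The nearest boundary edge runs (2.50, 3.50)→(2.50, 18.00); distance from the point to it = 0.37 mm. (Shell/infill is judged within the island containing the point — the largest one.) The point is inside the cross-section, 0.37 mm from the nearest boundary — within the 0.8 mm shell band (2 × 0.4).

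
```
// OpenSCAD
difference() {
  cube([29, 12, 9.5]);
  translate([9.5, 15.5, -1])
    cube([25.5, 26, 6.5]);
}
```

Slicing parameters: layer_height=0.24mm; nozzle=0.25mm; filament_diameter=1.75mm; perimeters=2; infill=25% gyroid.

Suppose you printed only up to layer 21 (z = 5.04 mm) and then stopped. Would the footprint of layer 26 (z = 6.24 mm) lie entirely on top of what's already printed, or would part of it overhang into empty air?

entirely on top

Compare the two slices. At z = 5.04: the cube is present — its section is the full 29×12 rectangle (area 348.00 mm²); the cube at (9.5, 15.5) (footprint 25.5×26) is included at this height (area 663.00 mm²); After the difference (first − rest): starting from the 29×12 cube (348.00 mm²), the 25.5×26 cube at (9.5, 15.5) misses the remaining region (no effect) — area = 348.00 mm². At z = 6.24: the cube is present — its section is the full 29×12 rectangle (area 348.00 mm²); the cube at (9.5, 15.5) is not intersected at this z (z outside [-1, 5.5]); After the difference (first − rest): none of the subtracted shapes is present at this height, so the 29×12 cube is unchanged — area = 348.00 mm². Checking containment: the cross-section at z = 6.24 is a subset of the cross-section at z = 5.04.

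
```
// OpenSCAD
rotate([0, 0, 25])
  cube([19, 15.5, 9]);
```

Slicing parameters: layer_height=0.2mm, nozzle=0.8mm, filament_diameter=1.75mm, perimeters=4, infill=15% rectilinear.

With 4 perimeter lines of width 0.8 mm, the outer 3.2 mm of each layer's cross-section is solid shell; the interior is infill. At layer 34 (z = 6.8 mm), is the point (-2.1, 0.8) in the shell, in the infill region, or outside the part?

outside

At z = 6.8 mm: the cube (footprint 19×15.5) is included at this height; (rotated 25° about Z; rotation is an isometry so areas/perimeters/island counts are preserved). Overall, the cross-section is a single solid region. Undo the 25° rotation: the query point maps to (-1.565, 1.613) in the un-rotated model frame. The nearest boundary edge runs (0.00, 15.50)→(0.00, 0.00); distance from the point to it = 1.57 mm. The point is not inside any of the regions above, so it lies outside the cross-section (1.57 mm from the nearest boundary).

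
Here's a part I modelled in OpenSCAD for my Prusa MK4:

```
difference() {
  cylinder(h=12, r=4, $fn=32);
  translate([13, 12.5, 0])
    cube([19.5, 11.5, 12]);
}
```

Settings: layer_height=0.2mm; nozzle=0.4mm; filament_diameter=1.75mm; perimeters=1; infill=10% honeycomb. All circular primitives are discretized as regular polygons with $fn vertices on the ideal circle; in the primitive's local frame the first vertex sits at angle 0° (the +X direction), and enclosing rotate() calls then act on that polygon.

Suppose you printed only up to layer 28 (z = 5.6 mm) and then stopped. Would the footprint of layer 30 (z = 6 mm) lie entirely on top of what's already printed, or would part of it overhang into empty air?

Compare the two slices. At z = 5.6: the r=4 cylinder gives a regular 32-gon of circumradius 4 (constant along its height) (area = (32/2)·4.000²·sin(360°/32) = 49.94 mm²); the cube at (13, 12.5) is present — its section is the full 19.5×11.5 rectangle (area 224.25 mm²); Taking the first minus the rest: starting from the r=4 cylinder (49.94 mm²), the 19.5×11.5 cube at (13, 12.5) misses the remaining region (no effect) — area = 49.94 mm². At z = 6: the r=4 cylinder gives a regular 32-gon of circumradius 4 (constant along its height) (area = (32/2)·4.000²·sin(360°/32) = 49.94 mm²); the cube at (13, 12.5) (footprint 19.5×11.5) is included at this height (area 224.25 mm²); After the difference (first − rest): starting from the r=4 cylinder (49.94 mm²), the 19.5×11.5 cube at (13, 12.5) misses the remaining region (no effect) — area = 49.94 mm². Checking containment: the cross-section at z = 6 is a subset of the cross-section at z = 5.6.

entirely on top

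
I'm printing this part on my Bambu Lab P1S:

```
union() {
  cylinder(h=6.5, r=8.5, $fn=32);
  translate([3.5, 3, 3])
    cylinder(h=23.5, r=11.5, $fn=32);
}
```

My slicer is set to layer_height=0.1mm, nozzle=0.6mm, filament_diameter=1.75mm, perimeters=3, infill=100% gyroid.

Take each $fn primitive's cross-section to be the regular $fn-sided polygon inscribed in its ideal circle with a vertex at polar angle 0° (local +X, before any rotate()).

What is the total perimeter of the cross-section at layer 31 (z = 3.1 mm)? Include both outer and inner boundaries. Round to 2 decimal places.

At z = 3.1 mm: the r=8.5 cylinder contributes a regular 32-gon of circumradius 8.5 (perimeter = 2·32·8.500·sin(180°/32) = 53.32 mm); the cylinder at (3.5, 3): section is a regular 32-gon, circumradius r=11.5 (perimeter = 2·32·11.500·sin(180°/32) = 72.14 mm); Taking the union: the regions partially overlap (shared area 207.52 mm²), so the edge portions inside another operand are dropped and the merged outline is re-measured after clipping — boundary = 74.02 mm. Overall, the cross-section is a single solid region. Total boundary length (outer) = 74.02 mm.

74.02 mm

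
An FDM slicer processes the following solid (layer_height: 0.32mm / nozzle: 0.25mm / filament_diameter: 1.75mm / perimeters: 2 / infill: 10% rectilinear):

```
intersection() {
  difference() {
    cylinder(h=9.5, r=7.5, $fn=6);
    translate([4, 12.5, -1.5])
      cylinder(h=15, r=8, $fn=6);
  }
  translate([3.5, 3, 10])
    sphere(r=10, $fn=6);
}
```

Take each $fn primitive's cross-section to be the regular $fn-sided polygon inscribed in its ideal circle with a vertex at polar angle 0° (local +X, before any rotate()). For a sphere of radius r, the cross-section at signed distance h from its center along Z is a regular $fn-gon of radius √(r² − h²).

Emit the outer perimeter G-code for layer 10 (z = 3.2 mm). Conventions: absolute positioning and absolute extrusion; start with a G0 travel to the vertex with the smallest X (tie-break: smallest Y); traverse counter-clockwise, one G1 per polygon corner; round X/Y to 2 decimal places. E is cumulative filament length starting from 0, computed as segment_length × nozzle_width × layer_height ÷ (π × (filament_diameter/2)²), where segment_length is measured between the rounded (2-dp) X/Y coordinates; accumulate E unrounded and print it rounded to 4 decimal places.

G0 X-3.83 Y3.00 Z3.20
G1 X-0.17 Y-3.35 E0.2438
G1 X5.57 Y-3.35 E0.4347
G1 X7.50 Y0.00 E0.5633
G1 X4.28 Y5.57 E0.7773
G1 X0.00 Y5.57 E0.9196
G1 X-0.53 Y6.50 E0.9552
G1 X-1.81 Y6.50 E0.9978
G1 X-3.83 Y3.00 E1.1322

At z = 3.2 mm: the r=7.5 cylinder contributes a regular 6-gon of circumradius 7.5; the r=8 cylinder at (4, 12.5) contributes a regular 6-gon of circumradius 8; Subtracting the remaining from the first: starting from the r=7.5 cylinder, the r=8 cylinder at (4, 12.5) partially overlaps it — only the 3.96 mm² overlap (of its 166.28 mm²) is removed, clipping the outline — 1 connected region; the sphere at (3.5, 3): section is a regular 6-gon, circumradius = √(r²−h²) = √(10²−6.8²) = 7.332; After intersecting: the r=10 sphere at (3.5, 3) partially overlaps the result so far; clipping to the common part keeps 77.03 mm² — 1 connected region. The outline is a single polygon with 8 vertices. Extrusion per mm of travel: 0.25 × 0.32 / (π × 0.875²) = 0.033260. Accumulating E over each segment gives final E = 1.1322.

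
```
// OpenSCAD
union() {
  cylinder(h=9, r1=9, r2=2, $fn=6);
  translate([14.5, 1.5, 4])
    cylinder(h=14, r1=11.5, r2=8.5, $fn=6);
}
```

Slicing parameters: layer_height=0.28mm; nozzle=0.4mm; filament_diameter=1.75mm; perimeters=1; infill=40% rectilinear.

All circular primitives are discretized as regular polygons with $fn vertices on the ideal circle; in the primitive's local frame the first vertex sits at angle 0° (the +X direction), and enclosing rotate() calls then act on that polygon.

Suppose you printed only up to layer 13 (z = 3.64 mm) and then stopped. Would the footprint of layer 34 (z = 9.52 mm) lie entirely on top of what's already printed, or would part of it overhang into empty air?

Compare the two slices. At z = 3.64: the cone contributes a regular 6-gon of circumradius 6.169 (interpolated between r1=9 and r2=2 at t=0.404) (area = (6/2)·6.169²·sin(360°/6) = 98.87 mm²); the cone at (14.5, 1.5) is absent (z outside [4, 18]); Combining (union): only the cone is present, so the union is just that shape — area = 98.87 mm². At z = 9.52: the cone is not intersected at this z (z outside [0, 9]); the cone at (14.5, 1.5) (r1=11.5→r2=8.5) has section circumradius 10.317 here — a regular 6-gon (area = (6/2)·10.317²·sin(360°/6) = 276.55 mm²); Taking the union: only the cone at (14.5, 1.5) is present, so the union is just that shape — area = 276.55 mm². Checking containment: at z = 9.52 the cross-section extends beyond the z = 3.64 cross-section by about 273.78 mm².

part overhangs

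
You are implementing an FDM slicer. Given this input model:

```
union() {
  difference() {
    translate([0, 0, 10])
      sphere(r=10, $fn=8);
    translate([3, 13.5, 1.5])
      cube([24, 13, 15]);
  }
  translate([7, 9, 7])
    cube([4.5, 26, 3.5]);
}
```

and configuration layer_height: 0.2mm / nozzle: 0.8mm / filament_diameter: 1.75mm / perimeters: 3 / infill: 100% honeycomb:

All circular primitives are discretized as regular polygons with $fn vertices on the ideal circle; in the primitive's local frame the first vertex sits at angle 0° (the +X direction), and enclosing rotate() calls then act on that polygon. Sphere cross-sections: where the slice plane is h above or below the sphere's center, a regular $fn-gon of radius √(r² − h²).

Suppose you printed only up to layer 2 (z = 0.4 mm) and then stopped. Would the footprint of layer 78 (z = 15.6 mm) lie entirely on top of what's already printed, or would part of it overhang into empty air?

part overhangs

Compare the two slices. At z = 0.4: the r=10 sphere contributes a regular 8-gon of circumradius √(10²−9.6²) = 2.800 (area = (8/2)·2.800²·sin(360°/8) = 22.17 mm²); the cube at (3, 13.5) does not reach this height (z outside [1.5, 16.5]); Taking the first minus the rest: none of the subtracted shapes is present at this height, so the r=10 sphere is unchanged — area = 22.17 mm²; the cube at (7, 9) is absent (z outside [7, 10.5]); Merging all regions: only that combined region is present, so the union is just that shape — area = 22.17 mm². At z = 15.6: the sphere: section is a regular 8-gon, circumradius = √(r²−h²) = √(10²−5.6²) = 8.285 (area = (8/2)·8.285²·sin(360°/8) = 194.14 mm²); the cube at (3, 13.5) (footprint 24×13) is included at this height (area 312.00 mm²); After the difference (first − rest): starting from the r=10 sphere (194.14 mm²), the 24×13 cube at (3, 13.5) misses the remaining region (no effect) — area = 194.14 mm²; the cube at (7, 9) is absent (z outside [7, 10.5]); Combining (union): only the result so far is present, so the union is just that shape — area = 194.14 mm². Checking containment: at z = 15.6 the cross-section extends beyond the z = 0.4 cross-section by about 171.97 mm².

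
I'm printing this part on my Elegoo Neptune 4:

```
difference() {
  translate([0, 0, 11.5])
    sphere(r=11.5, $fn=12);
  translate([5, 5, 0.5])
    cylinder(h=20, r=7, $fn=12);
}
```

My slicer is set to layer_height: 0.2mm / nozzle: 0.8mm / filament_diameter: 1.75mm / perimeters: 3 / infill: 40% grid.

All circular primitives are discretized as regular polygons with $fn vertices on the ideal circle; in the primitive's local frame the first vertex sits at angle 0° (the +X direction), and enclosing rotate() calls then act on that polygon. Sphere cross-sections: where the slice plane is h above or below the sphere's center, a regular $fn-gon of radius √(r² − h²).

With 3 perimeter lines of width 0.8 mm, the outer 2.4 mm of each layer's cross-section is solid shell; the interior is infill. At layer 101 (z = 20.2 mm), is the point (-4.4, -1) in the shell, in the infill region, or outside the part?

infill

At z = 20.2 mm: the r=11.5 sphere slices to a regular 12-gon of circumradius 7.521 (√(r²−h²) with h=8.7 from center); the r=7 cylinder at (5, 5) gives a regular 12-gon of circumradius 7 (constant along its height); Subtracting the remaining from the first: starting from the r=11.5 sphere, the r=7 cylinder at (5, 5) partially overlaps it — only the 62.04 mm² overlap (of its 147.00 mm²) is removed, clipping the outline — 1 connected region. Overall, the cross-section is a single solid region. The nearest boundary edge runs (-6.51, -3.76)→(-7.52, 0.00); distance from the point to it = 2.76 mm. The point is inside the cross-section and 2.76 mm from the nearest boundary — more than the 2.4 mm shell width (3 × 0.8), so it's in the infill interior.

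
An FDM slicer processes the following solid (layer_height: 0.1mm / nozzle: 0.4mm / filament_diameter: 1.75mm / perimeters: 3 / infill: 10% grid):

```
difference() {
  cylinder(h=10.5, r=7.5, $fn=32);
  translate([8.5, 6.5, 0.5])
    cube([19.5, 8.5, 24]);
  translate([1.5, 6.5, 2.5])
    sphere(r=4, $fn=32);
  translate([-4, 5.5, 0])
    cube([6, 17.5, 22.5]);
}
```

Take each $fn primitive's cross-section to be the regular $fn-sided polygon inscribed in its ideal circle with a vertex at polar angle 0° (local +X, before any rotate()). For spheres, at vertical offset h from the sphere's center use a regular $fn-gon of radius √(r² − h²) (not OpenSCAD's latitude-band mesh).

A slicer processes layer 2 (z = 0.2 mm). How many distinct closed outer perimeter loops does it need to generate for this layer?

1

At z = 0.2 mm: the cylinder: section is a regular 32-gon, circumradius r=7.5; the cube at (8.5, 6.5) does not reach this height (z outside [0.5, 24.5]); the r=4 sphere at (1.5, 6.5) slices to a regular 32-gon of circumradius 3.273 (√(r²−h²) with h=2.3 from center); the cube at (-4, 5.5) is present — its section is the full 6×17.5 rectangle; Taking the first minus the rest: starting from the r=7.5 cylinder, the r=4 sphere at (1.5, 6.5) partially overlaps it — only the 20.38 mm² overlap (of its 33.43 mm²) is removed, clipping the outline; the 6×17.5 cube at (-4, 5.5) partially overlaps it — only the 3.12 mm² overlap (of its 105.00 mm²) is removed, clipping the outline — 1 connected region. The result has 1 disconnected region.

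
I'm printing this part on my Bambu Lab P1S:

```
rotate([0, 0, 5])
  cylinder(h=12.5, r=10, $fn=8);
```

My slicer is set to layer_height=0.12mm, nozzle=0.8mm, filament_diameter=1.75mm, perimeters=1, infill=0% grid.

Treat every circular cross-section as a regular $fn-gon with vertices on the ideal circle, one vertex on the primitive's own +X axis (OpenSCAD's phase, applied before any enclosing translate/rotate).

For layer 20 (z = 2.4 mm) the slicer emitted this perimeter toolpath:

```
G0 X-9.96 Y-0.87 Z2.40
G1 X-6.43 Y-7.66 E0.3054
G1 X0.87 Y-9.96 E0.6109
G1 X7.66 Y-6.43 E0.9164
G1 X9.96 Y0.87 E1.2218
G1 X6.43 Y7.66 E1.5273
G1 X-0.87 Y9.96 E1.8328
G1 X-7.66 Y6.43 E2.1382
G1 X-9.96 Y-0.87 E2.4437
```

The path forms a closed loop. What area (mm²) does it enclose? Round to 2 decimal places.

282.81 mm²

Apply the shoelace formula to the sequence of (X, Y) vertices; enclosed area = 282.81 mm².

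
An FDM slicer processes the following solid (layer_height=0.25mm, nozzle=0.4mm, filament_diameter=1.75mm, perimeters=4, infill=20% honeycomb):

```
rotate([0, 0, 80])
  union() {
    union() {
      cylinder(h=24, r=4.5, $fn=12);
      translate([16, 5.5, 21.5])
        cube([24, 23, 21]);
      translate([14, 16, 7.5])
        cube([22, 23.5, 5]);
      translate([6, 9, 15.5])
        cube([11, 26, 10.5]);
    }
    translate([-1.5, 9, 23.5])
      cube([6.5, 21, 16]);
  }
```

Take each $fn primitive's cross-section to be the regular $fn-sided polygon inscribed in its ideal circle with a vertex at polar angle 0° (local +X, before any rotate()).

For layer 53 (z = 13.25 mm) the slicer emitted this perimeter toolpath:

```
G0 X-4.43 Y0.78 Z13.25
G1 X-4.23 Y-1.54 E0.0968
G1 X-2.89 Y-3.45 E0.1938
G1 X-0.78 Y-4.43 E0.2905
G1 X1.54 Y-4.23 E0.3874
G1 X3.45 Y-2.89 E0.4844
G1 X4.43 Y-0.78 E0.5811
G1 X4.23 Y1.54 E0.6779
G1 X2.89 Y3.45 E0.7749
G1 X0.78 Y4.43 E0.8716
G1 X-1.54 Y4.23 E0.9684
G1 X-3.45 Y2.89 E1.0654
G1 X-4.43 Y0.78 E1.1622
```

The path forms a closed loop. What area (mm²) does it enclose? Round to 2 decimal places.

Apply the shoelace formula to the sequence of (X, Y) vertices; enclosed area = 60.75 mm².

60.75 mm²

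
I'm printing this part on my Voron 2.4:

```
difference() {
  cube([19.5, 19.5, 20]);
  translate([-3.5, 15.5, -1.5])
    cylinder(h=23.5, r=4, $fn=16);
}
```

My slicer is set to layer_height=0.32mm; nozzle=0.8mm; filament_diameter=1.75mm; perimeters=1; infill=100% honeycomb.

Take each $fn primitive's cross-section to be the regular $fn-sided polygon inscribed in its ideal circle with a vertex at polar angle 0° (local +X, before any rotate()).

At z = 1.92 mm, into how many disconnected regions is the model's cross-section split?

1

At z = 1.92 mm: the cube is present — its section is the full 19.5×19.5 rectangle; the cylinder at (-3.5, 15.5): section is a regular 16-gon, circumradius r=4; Taking the first minus the rest: starting from the 19.5×19.5 cube, the r=4 cylinder at (-3.5, 15.5) partially overlaps it — only the 1.12 mm² overlap (of its 48.98 mm²) is removed, clipping the outline — 1 connected region. The result has 1 disconnected region.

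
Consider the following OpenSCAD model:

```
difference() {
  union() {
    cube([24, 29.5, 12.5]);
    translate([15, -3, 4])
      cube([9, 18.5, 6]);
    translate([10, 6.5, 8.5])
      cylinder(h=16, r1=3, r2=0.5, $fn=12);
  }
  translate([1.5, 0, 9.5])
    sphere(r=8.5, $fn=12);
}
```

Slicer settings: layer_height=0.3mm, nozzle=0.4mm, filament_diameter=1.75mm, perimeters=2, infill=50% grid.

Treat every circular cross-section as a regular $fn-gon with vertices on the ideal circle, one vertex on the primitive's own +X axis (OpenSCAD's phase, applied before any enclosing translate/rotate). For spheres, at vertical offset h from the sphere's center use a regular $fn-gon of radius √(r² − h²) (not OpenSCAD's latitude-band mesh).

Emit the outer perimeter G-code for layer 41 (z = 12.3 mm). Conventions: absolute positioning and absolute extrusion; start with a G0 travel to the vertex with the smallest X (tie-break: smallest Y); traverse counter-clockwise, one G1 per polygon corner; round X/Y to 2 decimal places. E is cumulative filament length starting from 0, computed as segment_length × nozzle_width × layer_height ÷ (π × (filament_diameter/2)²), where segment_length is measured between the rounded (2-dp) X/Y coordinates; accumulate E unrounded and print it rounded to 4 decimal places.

At z = 12.3 mm: the cube (footprint 24×29.5) is included at this height; the cube at (15, -3) is not intersected at this z (z outside [4, 10]); the cone at (10, 6.5): at t=0.238 of its height the radius interpolates to r₁+(r₂−r₁)t = 2.406, giving a regular 12-gon of that circumradius; Taking the union: the cone at (10, 6.5) lies entirely inside the 24×29.5 cube, so the union is just the 24×29.5 cube — 1 connected region; the r=8.5 sphere at (1.5, 0) contributes a regular 12-gon of circumradius √(8.5²−2.8²) = 8.026; After the difference (first − rest): starting from the result so far, the r=8.5 sphere at (1.5, 0) partially overlaps it — only the 60.04 mm² overlap (of its 193.23 mm²) is removed, clipping the outline — 1 connected region. The outline is a single polygon with 8 vertices. Extrusion per mm of travel: 0.4 × 0.3 / (π × 0.875²) = 0.049890. Accumulating E over each segment gives final E = 5.1820.

G0 X0.00 Y7.62 Z12.30
G1 X1.50 Y8.03 E0.0776
G1 X5.51 Y6.95 E0.2848
G1 X8.45 Y4.01 E0.4922
G1 X9.53 Y0.00 E0.6994
G1 X24.00 Y0.00 E1.4213
G1 X24.00 Y29.50 E2.8931
G1 X0.00 Y29.50 E4.0904
G1 X0.00 Y7.62 E5.1820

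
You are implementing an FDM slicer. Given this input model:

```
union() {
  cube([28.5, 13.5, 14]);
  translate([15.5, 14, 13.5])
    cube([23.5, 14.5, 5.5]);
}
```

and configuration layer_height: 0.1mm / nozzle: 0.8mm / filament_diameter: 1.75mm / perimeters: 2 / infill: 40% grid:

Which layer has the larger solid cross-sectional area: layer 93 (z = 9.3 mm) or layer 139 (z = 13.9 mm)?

layer 139 (z = 13.9 mm)

Layer 93 (z = 9.3): the cube (footprint 28.5×13.5) is included at this height (area 384.75 mm²); the cube at (15.5, 14) is absent (z outside [13.5, 19]); Taking the union: only the 28.5×13.5 cube is present, so the union is just that shape — area = 384.75 mm². So its area = 384.75 mm². Layer 139 (z = 13.9): the cube (footprint 28.5×13.5) is included at this height (area 384.75 mm²); the cube at (15.5, 14) is present — its section is the full 23.5×14.5 rectangle (area 340.75 mm²); Combining (union): the 2 present regions are separate (no shared area or edge), so areas and boundary lengths simply add and each stays a separate island — area = 725.50 mm². So its area = 725.50 mm². Layer 139 is larger (725.50 vs 384.75 mm²).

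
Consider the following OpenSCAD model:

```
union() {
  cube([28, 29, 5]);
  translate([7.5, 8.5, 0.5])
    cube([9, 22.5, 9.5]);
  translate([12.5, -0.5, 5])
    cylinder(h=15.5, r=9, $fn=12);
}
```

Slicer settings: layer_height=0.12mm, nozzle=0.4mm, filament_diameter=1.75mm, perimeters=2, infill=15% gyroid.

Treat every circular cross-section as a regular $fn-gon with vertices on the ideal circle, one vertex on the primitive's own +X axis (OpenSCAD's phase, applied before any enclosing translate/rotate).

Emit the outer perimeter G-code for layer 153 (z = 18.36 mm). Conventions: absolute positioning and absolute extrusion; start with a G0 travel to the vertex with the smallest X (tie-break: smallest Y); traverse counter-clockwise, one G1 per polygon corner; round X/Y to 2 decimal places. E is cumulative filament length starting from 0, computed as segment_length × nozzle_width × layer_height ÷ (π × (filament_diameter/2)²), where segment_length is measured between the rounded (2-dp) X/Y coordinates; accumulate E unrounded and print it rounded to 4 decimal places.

G0 X3.50 Y-0.50 Z18.36
G1 X4.71 Y-5.00 E0.0930
G1 X8.00 Y-8.29 E0.1858
G1 X12.50 Y-9.50 E0.2788
G1 X17.00 Y-8.29 E0.3718
G1 X20.29 Y-5.00 E0.4647
G1 X21.50 Y-0.50 E0.5577
G1 X20.29 Y4.00 E0.6507
G1 X17.00 Y7.29 E0.7435
G1 X12.50 Y8.50 E0.8365
G1 X8.00 Y7.29 E0.9295
G1 X4.71 Y4.00 E1.0223
G1 X3.50 Y-0.50 E1.1153

At z = 18.36 mm: the cube is not intersected at this z (z outside [0, 5]); the cube at (7.5, 8.5) is absent (z outside [0.5, 10]); the r=9 cylinder at (12.5, -0.5) contributes a regular 12-gon of circumradius 9; Combining (union): only the r=9 cylinder at (12.5, -0.5) is present, so the union is just that shape — 1 connected region. The outline is a single polygon with 12 vertices. Extrusion per mm of travel: 0.4 × 0.12 / (π × 0.875²) = 0.019956. Accumulating E over each segment gives final E = 1.1153.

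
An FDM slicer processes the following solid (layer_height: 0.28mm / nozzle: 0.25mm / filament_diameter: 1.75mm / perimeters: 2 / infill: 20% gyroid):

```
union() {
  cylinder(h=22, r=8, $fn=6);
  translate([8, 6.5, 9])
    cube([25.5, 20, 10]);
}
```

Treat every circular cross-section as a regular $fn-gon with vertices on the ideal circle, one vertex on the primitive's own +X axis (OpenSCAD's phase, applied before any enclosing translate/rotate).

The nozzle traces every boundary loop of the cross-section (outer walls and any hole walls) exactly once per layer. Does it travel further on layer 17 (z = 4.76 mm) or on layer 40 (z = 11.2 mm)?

layer 40 (z = 11.2 mm)

Layer 17 (z = 4.76): the r=8 cylinder gives a regular 6-gon of circumradius 8 (constant along its height) (perimeter = 2·6·8.000·sin(180°/6) = 48.00 mm); the cube at (8, 6.5) is not intersected at this z (z outside [9, 19]); Taking the union: only the r=8 cylinder is present, so the union is just that shape — boundary = 48.00 mm. So its perimeter = 48.00 mm. Layer 40 (z = 11.2): the cylinder: section is a regular 6-gon, circumradius r=8 (perimeter = 2·6·8.000·sin(180°/6) = 48.00 mm); the cube at (8, 6.5) (footprint 25.5×20) is included at this height (perimeter 91.00 mm); Combining (union): the 2 present regions are separate (no shared area or edge), so areas and boundary lengths simply add and each stays a separate island — boundary = 139.00 mm. So its perimeter = 139.00 mm. Layer 40 is larger (139.00 vs 48.00 mm).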